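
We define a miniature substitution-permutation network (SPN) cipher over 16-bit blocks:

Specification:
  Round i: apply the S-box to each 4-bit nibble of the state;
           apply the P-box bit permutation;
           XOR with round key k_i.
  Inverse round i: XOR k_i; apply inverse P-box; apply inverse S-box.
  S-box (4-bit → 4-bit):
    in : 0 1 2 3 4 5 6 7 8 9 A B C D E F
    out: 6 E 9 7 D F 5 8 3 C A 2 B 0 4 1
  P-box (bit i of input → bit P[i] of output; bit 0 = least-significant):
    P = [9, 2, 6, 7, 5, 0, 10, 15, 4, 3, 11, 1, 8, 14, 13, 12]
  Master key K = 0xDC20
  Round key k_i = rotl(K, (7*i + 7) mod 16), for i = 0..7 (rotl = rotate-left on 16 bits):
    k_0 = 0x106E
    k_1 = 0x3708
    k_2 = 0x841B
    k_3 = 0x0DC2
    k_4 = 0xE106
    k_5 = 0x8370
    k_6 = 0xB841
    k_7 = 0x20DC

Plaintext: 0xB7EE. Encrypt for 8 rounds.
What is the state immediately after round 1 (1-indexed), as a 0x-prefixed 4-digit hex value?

s_0 = plaintext = 0xB7EE
s_1 = Round(s_0, k_0) = 0x542C
s_2 = Round(s_1, k_1) = 0xCCBE
s_3 = Round(s_2, k_2) = 0xD540
s_4 = Round(s_3, k_3) = 0x81BC
s_5 = Round(s_4, k_4) = 0xAA89
s_6 = Round(s_5, k_5) = 0xD39B
s_7 = Round(s_6, k_6) = 0x345D
s_8 = Round(s_7, k_7) = 0xCDEF

0x542C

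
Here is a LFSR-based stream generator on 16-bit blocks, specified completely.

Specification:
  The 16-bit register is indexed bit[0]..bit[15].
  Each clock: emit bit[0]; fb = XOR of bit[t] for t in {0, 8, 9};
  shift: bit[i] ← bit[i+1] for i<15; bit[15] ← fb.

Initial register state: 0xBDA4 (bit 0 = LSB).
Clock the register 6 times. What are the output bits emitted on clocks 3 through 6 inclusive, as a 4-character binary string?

reg_0 = 0xBDA4
clock 1: out=0, reg = 0xDED2
clock 2: out=0, reg = 0xEF69
clock 3: out=1, reg = 0xF7B4
clock 4: out=0, reg = 0x7BDA
clock 5: out=0, reg = 0x3DED
clock 6: out=1, reg = 0x1EF6

1001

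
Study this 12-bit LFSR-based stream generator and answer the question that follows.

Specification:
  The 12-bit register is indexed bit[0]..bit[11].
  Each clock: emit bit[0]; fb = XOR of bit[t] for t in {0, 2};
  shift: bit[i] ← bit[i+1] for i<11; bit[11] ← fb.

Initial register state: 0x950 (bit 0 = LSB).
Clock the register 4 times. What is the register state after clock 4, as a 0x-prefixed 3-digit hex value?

reg_0 = 0x950
clock 1: out=0, reg = 0x4A8
clock 2: out=0, reg = 0x254
clock 3: out=0, reg = 0x92A
clock 4: out=0, reg = 0x495

0x495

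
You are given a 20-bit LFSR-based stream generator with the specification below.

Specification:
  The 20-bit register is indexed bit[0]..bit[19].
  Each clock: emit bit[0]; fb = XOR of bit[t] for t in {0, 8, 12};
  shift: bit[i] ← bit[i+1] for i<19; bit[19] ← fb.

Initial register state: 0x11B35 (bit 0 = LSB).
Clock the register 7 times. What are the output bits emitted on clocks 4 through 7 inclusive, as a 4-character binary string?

0110

reg_0 = 0x11B35
clock 1: out=1, reg = 0x88D9A
clock 2: out=0, reg = 0xC46CD
clock 3: out=1, reg = 0xE2366
clock 4: out=0, reg = 0xF11B3
clock 5: out=1, reg = 0xF88D9
clock 6: out=1, reg = 0xFC46C
clock 7: out=0, reg = 0x7E236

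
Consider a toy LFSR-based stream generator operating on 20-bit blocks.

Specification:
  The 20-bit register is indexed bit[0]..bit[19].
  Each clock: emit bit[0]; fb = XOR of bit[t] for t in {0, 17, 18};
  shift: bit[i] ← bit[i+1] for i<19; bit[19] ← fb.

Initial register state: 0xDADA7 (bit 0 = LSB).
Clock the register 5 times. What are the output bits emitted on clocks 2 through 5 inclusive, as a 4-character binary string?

1100

reg_0 = 0xDADA7
clock 1: out=1, reg = 0x6D6D3
clock 2: out=1, reg = 0xB6B69
clock 3: out=1, reg = 0x5B5B4
clock 4: out=0, reg = 0xADADA
clock 5: out=0, reg = 0xD6D6D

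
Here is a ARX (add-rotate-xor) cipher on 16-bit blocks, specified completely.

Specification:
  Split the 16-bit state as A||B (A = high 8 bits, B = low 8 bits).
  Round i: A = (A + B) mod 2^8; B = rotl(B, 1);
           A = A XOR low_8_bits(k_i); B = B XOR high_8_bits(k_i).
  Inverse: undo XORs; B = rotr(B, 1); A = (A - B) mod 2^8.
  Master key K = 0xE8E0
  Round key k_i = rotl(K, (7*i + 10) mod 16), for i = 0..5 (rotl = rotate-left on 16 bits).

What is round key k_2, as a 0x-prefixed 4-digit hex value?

K = 0xE8E0
k_0 = rotl(K, (7*0+10) mod 16) = rotl(K, 10) = 0x83A3
k_1 = rotl(K, (7*1+10) mod 16) = rotl(K, 1) = 0xD1C1
k_2 = rotl(K, (7*2+10) mod 16) = rotl(K, 8) = 0xE0E8

0xE0E8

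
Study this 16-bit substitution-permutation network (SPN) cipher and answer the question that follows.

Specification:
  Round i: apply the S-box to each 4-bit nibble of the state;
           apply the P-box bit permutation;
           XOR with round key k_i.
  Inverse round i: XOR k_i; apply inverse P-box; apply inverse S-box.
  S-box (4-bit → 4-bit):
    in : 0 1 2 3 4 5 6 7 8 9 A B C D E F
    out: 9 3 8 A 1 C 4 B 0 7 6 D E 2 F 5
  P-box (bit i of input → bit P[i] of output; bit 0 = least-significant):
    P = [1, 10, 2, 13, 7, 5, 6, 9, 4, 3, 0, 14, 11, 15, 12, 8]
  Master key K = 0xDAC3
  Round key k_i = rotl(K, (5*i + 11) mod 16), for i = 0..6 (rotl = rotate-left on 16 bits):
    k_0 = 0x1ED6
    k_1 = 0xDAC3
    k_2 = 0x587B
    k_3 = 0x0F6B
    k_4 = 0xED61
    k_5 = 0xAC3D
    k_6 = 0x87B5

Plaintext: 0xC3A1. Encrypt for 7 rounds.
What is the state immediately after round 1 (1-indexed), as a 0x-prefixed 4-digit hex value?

s_0 = plaintext = 0xC3A1
s_1 = Round(s_0, k_0) = 0xCBBC
s_2 = Round(s_1, k_1) = 0x2D16
s_3 = Round(s_2, k_2) = 0x59D7
s_4 = Round(s_3, k_3) = 0x3A50
s_5 = Round(s_4, k_4) = 0x4E2A
s_6 = Round(s_5, k_5) = 0xE220
s_7 = Round(s_6, k_6) = 0x7CB7

0xCBBC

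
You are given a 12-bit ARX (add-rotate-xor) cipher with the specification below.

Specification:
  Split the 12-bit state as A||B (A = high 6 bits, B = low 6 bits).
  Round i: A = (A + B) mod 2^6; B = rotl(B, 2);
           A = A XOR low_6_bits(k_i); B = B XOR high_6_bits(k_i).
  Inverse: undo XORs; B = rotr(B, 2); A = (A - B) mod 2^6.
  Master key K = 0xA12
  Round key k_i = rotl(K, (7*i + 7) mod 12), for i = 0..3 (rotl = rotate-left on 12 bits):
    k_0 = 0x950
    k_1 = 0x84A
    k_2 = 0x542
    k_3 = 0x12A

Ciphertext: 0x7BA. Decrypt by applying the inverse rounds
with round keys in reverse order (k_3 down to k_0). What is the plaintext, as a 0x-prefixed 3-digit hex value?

0x2E5

s_0 = ciphertext = 0x7BA
s_1 = InvRound(s_0, k_3) = 0x16F
s_2 = InvRound(s_1, k_2) = 0x66E
s_3 = InvRound(s_2, k_1) = 0x833
s_4 = InvRound(s_3, k_0) = 0x2E5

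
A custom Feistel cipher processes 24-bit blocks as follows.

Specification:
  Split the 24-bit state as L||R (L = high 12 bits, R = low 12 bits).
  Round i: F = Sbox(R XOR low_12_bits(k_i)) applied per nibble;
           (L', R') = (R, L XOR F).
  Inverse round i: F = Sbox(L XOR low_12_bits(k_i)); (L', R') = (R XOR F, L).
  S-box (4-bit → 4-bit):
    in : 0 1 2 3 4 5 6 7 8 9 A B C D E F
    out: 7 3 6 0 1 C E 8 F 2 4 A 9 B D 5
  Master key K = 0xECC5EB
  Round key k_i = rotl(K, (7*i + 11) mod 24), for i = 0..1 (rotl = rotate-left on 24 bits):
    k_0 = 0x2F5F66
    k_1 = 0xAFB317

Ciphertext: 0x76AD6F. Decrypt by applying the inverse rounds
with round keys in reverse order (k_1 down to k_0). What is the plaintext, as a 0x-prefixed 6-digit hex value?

0x79CCE4

s_0 = ciphertext = 0x76AD6F
s_1 = InvRound(s_0, k_1) = 0xCE476A
s_2 = InvRound(s_1, k_0) = 0x79CCE4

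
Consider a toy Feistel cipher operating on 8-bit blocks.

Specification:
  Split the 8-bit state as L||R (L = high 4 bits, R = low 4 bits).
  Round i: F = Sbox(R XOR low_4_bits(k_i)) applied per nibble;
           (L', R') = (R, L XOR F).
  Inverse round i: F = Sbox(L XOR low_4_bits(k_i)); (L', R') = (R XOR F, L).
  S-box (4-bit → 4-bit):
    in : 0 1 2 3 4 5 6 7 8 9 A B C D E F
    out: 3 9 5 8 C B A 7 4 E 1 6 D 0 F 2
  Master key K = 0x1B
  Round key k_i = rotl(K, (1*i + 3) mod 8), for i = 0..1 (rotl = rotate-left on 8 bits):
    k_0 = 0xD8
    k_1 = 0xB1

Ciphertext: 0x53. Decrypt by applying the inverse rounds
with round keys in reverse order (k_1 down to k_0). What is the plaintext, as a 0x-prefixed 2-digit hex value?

0x2F

s_0 = ciphertext = 0x53
s_1 = InvRound(s_0, k_1) = 0xF5
s_2 = InvRound(s_1, k_0) = 0x2F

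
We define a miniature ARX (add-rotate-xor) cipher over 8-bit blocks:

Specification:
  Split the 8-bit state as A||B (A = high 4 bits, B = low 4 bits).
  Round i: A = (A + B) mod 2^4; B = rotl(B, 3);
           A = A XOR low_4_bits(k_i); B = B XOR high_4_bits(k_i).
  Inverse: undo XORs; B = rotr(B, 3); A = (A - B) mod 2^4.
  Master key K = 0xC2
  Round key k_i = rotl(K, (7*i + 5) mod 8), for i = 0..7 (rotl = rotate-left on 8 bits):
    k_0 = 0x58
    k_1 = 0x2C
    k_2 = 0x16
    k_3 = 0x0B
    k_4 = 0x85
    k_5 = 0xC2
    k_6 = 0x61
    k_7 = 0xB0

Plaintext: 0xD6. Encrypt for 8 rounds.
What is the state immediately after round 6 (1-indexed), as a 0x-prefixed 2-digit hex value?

s_0 = plaintext = 0xD6
s_1 = Round(s_0, k_0) = 0xB6
s_2 = Round(s_1, k_1) = 0xD1
s_3 = Round(s_2, k_2) = 0x89
s_4 = Round(s_3, k_3) = 0xAC
s_5 = Round(s_4, k_4) = 0x3E
s_6 = Round(s_5, k_5) = 0x3B
s_7 = Round(s_6, k_6) = 0xFB
s_8 = Round(s_7, k_7) = 0xA6

0x3B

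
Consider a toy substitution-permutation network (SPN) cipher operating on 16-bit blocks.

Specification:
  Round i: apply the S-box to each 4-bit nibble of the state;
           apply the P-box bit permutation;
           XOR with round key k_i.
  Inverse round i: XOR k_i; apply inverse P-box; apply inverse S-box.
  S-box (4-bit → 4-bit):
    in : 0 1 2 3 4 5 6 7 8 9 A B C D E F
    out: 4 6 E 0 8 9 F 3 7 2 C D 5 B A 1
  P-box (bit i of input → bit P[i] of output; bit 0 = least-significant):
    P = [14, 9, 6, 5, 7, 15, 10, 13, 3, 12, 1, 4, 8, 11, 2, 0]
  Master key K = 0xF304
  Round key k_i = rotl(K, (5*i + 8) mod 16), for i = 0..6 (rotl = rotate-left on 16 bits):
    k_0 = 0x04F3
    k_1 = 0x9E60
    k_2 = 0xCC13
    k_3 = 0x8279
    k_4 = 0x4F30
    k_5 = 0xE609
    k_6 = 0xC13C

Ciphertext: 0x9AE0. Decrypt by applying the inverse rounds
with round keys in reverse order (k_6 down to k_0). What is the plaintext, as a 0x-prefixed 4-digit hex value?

0x09D6

s_0 = ciphertext = 0x9AE0
s_1 = InvRound(s_0, k_6) = 0x8DF8
s_2 = InvRound(s_1, k_5) = 0xD456
s_3 = InvRound(s_2, k_4) = 0x8192
s_4 = InvRound(s_3, k_3) = 0x5CF2
s_5 = InvRound(s_4, k_2) = 0x497A
s_6 = InvRound(s_5, k_1) = 0xF617
s_7 = InvRound(s_6, k_0) = 0x09D6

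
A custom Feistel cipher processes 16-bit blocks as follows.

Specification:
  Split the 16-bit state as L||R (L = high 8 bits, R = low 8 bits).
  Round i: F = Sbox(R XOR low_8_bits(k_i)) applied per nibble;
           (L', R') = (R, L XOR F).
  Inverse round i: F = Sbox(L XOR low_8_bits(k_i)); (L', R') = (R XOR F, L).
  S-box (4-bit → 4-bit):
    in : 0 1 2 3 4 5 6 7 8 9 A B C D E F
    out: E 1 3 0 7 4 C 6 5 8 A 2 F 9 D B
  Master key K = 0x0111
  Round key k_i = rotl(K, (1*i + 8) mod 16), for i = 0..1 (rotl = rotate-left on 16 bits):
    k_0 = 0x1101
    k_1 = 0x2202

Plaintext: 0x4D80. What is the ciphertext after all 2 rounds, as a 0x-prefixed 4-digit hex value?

s_0 = plaintext = 0x4D80
s_1 = Round(s_0, k_0) = 0x801C
s_2 = Round(s_1, k_1) = 0x1C9D

0x1C9D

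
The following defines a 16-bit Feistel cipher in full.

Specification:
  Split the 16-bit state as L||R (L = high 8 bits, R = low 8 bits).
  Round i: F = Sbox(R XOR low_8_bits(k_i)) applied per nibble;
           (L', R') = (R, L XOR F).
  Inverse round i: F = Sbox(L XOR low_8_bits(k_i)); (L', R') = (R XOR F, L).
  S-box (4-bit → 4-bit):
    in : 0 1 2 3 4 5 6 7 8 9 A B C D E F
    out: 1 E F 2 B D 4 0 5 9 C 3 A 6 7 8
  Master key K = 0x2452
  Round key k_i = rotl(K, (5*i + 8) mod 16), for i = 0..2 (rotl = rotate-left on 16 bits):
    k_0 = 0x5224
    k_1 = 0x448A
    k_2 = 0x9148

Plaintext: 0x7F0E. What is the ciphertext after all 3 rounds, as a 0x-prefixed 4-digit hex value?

s_0 = plaintext = 0x7F0E
s_1 = Round(s_0, k_0) = 0x0E83
s_2 = Round(s_1, k_1) = 0x8317
s_3 = Round(s_2, k_2) = 0x175B

0x175B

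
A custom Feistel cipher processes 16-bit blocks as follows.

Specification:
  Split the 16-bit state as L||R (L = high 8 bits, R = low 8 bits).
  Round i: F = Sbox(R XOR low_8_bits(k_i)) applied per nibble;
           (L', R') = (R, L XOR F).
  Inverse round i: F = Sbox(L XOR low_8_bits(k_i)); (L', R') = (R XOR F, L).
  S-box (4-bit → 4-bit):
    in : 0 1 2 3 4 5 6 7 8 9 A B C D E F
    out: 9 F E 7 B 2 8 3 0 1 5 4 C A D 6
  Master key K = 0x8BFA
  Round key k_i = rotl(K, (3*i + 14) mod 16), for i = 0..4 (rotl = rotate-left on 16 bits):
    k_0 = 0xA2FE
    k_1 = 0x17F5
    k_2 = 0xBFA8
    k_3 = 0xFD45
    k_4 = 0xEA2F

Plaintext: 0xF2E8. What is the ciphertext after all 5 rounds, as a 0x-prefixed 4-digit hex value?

s_0 = plaintext = 0xF2E8
s_1 = Round(s_0, k_0) = 0xE80A
s_2 = Round(s_1, k_1) = 0x0A8E
s_3 = Round(s_2, k_2) = 0x8EE2
s_4 = Round(s_3, k_3) = 0xE2DD
s_5 = Round(s_4, k_4) = 0xDD8C

0xDD8C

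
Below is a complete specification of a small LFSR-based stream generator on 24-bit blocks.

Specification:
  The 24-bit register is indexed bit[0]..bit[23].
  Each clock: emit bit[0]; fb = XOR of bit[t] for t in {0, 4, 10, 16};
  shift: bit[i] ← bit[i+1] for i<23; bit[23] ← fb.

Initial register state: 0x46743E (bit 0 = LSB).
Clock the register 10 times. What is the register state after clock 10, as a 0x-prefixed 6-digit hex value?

reg_0 = 0x46743E
clock 1: out=0, reg = 0x233A1F
clock 2: out=1, reg = 0x919D0F
clock 3: out=1, reg = 0xC8CE87
clock 4: out=1, reg = 0x646743
clock 5: out=1, reg = 0x3233A1
clock 6: out=1, reg = 0x9919D0
clock 7: out=0, reg = 0x4C8CE8
clock 8: out=0, reg = 0xA64674
clock 9: out=0, reg = 0x53233A
clock 10: out=0, reg = 0x29919D

0x29919D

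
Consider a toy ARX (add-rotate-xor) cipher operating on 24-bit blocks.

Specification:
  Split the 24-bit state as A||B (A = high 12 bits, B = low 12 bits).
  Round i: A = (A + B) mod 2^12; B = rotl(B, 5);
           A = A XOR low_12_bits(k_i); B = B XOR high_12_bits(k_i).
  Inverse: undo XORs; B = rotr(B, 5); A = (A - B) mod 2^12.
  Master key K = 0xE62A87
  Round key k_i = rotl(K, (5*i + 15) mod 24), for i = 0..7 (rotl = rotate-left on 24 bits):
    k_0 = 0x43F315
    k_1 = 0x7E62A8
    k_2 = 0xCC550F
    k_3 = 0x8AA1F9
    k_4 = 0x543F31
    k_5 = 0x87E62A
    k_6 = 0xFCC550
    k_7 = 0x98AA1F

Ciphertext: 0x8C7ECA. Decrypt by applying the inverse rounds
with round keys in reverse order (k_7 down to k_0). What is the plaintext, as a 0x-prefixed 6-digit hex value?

s_0 = ciphertext = 0x8C7ECA
s_1 = InvRound(s_0, k_7) = 0x29E03A
s_2 = InvRound(s_1, k_6) = 0xC4FB7F
s_3 = InvRound(s_2, k_5) = 0x9CD098
s_4 = InvRound(s_3, k_4) = 0x94EDAE
s_5 = InvRound(s_4, k_3) = 0x68F228
s_6 = InvRound(s_5, k_2) = 0xC896F7
s_7 = InvRound(s_6, k_1) = 0x599888
s_8 = InvRound(s_7, k_0) = 0xAA7BE5

0xAA7BE5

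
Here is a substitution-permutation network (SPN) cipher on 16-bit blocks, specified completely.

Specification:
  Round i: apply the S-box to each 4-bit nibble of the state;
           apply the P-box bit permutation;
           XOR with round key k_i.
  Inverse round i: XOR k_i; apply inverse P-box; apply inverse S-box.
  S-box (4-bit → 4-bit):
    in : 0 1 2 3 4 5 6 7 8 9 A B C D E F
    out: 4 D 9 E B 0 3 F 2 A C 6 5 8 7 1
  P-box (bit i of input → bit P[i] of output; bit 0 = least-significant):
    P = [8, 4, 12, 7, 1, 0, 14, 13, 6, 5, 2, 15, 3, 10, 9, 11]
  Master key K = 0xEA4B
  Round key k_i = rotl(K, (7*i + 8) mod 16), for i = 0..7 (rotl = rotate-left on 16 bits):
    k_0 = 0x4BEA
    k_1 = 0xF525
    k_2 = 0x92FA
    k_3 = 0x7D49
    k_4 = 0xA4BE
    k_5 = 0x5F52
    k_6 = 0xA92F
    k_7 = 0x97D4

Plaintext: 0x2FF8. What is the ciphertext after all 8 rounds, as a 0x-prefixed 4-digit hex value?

s_0 = plaintext = 0x2FF8
s_1 = Round(s_0, k_0) = 0x43B0
s_2 = Round(s_1, k_1) = 0x2908
s_3 = Round(s_2, k_2) = 0x5AC2
s_4 = Round(s_3, k_3) = 0xBCCF
s_5 = Round(s_4, k_4) = 0xE3F8
s_6 = Round(s_5, k_5) = 0xD96C
s_7 = Round(s_6, k_6) = 0x300C
s_8 = Round(s_7, k_7) = 0xC8D0

0xC8D0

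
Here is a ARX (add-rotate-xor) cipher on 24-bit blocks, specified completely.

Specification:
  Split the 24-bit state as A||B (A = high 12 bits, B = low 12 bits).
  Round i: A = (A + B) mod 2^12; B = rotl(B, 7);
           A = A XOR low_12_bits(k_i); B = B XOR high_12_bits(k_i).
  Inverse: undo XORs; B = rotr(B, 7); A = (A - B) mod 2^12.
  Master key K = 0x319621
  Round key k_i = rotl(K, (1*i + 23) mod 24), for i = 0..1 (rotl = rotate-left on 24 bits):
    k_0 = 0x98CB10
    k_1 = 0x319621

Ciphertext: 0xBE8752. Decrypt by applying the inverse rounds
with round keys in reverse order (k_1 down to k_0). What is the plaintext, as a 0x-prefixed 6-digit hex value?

0x2F0C81

s_0 = ciphertext = 0xBE8752
s_1 = InvRound(s_0, k_1) = 0x461968
s_2 = InvRound(s_1, k_0) = 0x2F0C81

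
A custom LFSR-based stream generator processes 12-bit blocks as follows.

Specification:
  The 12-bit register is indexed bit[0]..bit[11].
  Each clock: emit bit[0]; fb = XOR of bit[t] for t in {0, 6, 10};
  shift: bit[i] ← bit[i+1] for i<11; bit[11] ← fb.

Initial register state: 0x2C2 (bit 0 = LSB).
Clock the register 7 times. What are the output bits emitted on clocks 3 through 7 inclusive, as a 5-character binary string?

reg_0 = 0x2C2
clock 1: out=0, reg = 0x961
clock 2: out=1, reg = 0x4B0
clock 3: out=0, reg = 0xA58
clock 4: out=0, reg = 0xD2C
clock 5: out=0, reg = 0xE96
clock 6: out=0, reg = 0xF4B
clock 7: out=1, reg = 0xFA5

00001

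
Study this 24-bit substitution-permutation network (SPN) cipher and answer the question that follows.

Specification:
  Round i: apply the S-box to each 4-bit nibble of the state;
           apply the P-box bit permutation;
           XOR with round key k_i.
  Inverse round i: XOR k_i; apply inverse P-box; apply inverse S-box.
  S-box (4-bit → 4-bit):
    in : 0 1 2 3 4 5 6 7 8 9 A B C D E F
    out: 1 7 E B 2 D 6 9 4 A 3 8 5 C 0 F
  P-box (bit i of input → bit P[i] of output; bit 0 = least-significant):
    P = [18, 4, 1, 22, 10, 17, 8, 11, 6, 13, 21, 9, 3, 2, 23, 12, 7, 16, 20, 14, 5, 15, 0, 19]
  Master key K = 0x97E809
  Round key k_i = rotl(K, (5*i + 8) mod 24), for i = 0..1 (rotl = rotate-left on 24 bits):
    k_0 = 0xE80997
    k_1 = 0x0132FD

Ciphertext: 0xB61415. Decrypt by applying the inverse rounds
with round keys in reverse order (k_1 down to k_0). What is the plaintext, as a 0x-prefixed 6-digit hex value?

0xF96D02

s_0 = ciphertext = 0xB61415
s_1 = InvRound(s_0, k_1) = 0x01CFA0
s_2 = InvRound(s_1, k_0) = 0xF96D02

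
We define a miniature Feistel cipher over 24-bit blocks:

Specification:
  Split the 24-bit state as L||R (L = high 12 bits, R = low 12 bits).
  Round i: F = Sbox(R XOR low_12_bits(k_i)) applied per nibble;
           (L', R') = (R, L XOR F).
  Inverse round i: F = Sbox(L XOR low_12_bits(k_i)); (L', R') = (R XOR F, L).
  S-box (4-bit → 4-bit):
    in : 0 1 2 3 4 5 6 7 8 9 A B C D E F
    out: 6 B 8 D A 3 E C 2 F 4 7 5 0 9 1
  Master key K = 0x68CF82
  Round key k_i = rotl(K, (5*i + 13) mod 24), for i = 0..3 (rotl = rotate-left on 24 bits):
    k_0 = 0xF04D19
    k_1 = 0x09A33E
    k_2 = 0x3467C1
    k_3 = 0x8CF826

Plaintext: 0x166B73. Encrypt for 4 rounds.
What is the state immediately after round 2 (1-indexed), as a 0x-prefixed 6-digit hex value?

s_0 = plaintext = 0x166B73
s_1 = Round(s_0, k_0) = 0xB73F82
s_2 = Round(s_1, k_1) = 0xF82E06
s_3 = Round(s_2, k_2) = 0xE060DE
s_4 = Round(s_3, k_3) = 0x0DEC14

0xF82E06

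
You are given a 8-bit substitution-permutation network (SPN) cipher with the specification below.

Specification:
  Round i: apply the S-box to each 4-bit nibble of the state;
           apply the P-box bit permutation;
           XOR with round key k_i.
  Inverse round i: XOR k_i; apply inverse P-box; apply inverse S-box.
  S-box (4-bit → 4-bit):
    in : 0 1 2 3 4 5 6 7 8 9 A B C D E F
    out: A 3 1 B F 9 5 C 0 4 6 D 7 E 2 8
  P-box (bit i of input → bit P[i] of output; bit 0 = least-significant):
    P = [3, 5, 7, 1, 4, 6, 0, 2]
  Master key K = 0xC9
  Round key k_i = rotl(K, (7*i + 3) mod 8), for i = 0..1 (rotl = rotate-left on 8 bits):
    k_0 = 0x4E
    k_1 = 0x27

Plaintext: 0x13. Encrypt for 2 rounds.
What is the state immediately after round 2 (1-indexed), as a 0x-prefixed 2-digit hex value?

s_0 = plaintext = 0x13
s_1 = Round(s_0, k_0) = 0x34
s_2 = Round(s_1, k_1) = 0xD9

0xD9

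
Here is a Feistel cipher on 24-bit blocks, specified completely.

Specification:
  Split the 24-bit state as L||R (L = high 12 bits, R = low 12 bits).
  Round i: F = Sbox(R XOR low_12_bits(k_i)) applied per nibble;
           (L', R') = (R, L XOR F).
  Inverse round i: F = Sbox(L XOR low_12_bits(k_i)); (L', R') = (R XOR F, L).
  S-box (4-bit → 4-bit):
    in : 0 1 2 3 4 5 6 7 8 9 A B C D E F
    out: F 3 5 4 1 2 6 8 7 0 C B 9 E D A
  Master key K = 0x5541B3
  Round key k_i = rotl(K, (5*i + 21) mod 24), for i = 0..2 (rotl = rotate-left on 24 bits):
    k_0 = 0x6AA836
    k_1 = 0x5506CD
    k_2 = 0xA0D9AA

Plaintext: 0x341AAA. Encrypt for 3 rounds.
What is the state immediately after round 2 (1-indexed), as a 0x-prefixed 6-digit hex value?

0x6485D8

s_0 = plaintext = 0x341AAA
s_1 = Round(s_0, k_0) = 0xAAA648
s_2 = Round(s_1, k_1) = 0x6485D8
s_3 = Round(s_2, k_2) = 0x5D8FCD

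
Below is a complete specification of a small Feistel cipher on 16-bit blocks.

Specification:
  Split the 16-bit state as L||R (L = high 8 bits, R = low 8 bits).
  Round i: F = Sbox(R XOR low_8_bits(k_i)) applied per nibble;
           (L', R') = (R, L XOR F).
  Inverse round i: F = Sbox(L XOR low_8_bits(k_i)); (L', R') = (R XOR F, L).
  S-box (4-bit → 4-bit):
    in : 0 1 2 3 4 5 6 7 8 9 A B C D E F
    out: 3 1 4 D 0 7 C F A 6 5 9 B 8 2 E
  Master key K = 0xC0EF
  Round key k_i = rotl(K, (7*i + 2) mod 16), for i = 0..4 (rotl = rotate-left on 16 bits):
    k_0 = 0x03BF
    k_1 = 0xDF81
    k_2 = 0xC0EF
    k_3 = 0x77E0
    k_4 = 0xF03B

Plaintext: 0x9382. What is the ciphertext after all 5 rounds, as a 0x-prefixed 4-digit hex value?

s_0 = plaintext = 0x9382
s_1 = Round(s_0, k_0) = 0x824B
s_2 = Round(s_1, k_1) = 0x4B37
s_3 = Round(s_2, k_2) = 0x37C1
s_4 = Round(s_3, k_3) = 0xC176
s_5 = Round(s_4, k_4) = 0x76C9

0x76C9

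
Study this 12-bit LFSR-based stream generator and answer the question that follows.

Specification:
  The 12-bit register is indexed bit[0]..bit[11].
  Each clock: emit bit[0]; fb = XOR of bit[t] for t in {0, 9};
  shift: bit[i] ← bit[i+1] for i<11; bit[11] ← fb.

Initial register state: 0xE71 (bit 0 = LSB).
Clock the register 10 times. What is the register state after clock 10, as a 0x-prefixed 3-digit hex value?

reg_0 = 0xE71
clock 1: out=1, reg = 0x738
clock 2: out=0, reg = 0xB9C
clock 3: out=0, reg = 0xDCE
clock 4: out=0, reg = 0x6E7
clock 5: out=1, reg = 0x373
clock 6: out=1, reg = 0x1B9
clock 7: out=1, reg = 0x8DC
clock 8: out=0, reg = 0x46E
clock 9: out=0, reg = 0x237
clock 10: out=1, reg = 0x11B

0x11B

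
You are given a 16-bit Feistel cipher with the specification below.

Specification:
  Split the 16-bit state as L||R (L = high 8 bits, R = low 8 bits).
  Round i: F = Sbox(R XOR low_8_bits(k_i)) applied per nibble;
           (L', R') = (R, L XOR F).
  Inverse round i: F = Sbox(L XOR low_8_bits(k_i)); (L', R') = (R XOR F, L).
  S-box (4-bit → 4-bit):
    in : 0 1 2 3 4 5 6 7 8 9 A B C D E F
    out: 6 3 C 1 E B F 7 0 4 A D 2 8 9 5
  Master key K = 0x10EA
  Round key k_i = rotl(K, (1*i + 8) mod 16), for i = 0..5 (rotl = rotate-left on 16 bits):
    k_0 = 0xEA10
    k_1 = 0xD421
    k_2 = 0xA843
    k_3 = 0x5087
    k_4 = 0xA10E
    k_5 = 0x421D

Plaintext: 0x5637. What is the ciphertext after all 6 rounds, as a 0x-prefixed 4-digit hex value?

0x2626

s_0 = plaintext = 0x5637
s_1 = Round(s_0, k_0) = 0x3791
s_2 = Round(s_1, k_1) = 0x91E1
s_3 = Round(s_2, k_2) = 0xE13D
s_4 = Round(s_3, k_3) = 0x3D3B
s_5 = Round(s_4, k_4) = 0x3B26
s_6 = Round(s_5, k_5) = 0x2626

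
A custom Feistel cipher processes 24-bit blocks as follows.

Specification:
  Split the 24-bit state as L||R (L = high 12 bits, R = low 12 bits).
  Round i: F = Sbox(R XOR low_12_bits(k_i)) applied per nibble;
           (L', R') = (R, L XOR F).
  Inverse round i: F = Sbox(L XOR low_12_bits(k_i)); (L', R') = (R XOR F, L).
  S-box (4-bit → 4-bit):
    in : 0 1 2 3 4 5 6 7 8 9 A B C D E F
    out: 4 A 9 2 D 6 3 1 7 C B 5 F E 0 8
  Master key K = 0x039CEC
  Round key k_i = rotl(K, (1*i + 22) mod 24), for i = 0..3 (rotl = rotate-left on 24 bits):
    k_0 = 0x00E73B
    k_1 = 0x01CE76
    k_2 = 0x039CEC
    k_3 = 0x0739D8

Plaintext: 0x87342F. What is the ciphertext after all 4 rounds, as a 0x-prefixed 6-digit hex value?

0xCC3F3D

s_0 = plaintext = 0x87342F
s_1 = Round(s_0, k_0) = 0x42FADE
s_2 = Round(s_1, k_1) = 0xADE998
s_3 = Round(s_2, k_2) = 0x998CC3
s_4 = Round(s_3, k_3) = 0xCC3F3D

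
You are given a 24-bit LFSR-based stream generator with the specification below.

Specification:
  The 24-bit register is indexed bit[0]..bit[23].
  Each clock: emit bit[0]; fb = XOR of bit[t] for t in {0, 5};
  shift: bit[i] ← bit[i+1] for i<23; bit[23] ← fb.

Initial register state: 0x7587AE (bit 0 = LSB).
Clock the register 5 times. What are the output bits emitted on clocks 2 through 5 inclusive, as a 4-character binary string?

reg_0 = 0x7587AE
clock 1: out=0, reg = 0xBAC3D7
clock 2: out=1, reg = 0xDD61EB
clock 3: out=1, reg = 0x6EB0F5
clock 4: out=1, reg = 0x37587A
clock 5: out=0, reg = 0x9BAC3D

1110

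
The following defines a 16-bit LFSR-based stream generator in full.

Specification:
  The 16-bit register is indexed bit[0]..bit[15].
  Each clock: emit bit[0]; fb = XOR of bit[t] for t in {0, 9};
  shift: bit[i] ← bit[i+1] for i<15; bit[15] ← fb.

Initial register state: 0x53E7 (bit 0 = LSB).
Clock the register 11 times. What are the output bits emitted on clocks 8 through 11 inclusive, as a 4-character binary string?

reg_0 = 0x53E7
clock 1: out=1, reg = 0x29F3
clock 2: out=1, reg = 0x94F9
clock 3: out=1, reg = 0xCA7C
clock 4: out=0, reg = 0xE53E
clock 5: out=0, reg = 0x729F
clock 6: out=1, reg = 0x394F
clock 7: out=1, reg = 0x9CA7
clock 8: out=1, reg = 0xCE53
clock 9: out=1, reg = 0x6729
clock 10: out=1, reg = 0x3394
clock 11: out=0, reg = 0x99CA

1110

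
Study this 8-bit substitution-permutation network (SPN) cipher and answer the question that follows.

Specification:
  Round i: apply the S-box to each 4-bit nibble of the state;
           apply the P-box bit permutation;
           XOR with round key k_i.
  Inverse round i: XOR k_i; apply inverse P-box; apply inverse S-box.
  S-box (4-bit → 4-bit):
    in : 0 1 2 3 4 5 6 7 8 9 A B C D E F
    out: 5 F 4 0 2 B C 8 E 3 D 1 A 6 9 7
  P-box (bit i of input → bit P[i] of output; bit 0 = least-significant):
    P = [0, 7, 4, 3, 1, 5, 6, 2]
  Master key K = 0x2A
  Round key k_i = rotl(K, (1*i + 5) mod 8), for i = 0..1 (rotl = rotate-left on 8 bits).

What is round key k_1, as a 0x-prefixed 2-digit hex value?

K = 0x2A
k_0 = rotl(K, (1*0+5) mod 8) = rotl(K, 5) = 0x45
k_1 = rotl(K, (1*1+5) mod 8) = rotl(K, 6) = 0x8A

0x8A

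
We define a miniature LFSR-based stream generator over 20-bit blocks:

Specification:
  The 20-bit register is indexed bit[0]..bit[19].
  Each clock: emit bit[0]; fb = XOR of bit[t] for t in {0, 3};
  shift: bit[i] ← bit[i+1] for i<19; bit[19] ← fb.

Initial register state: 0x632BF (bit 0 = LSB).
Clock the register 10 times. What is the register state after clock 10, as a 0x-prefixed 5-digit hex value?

reg_0 = 0x632BF
clock 1: out=1, reg = 0x3195F
clock 2: out=1, reg = 0x18CAF
clock 3: out=1, reg = 0x0C657
clock 4: out=1, reg = 0x8632B
clock 5: out=1, reg = 0x43195
clock 6: out=1, reg = 0xA18CA
clock 7: out=0, reg = 0xD0C65
clock 8: out=1, reg = 0xE8632
clock 9: out=0, reg = 0x74319
clock 10: out=1, reg = 0x3A18C

0x3A18C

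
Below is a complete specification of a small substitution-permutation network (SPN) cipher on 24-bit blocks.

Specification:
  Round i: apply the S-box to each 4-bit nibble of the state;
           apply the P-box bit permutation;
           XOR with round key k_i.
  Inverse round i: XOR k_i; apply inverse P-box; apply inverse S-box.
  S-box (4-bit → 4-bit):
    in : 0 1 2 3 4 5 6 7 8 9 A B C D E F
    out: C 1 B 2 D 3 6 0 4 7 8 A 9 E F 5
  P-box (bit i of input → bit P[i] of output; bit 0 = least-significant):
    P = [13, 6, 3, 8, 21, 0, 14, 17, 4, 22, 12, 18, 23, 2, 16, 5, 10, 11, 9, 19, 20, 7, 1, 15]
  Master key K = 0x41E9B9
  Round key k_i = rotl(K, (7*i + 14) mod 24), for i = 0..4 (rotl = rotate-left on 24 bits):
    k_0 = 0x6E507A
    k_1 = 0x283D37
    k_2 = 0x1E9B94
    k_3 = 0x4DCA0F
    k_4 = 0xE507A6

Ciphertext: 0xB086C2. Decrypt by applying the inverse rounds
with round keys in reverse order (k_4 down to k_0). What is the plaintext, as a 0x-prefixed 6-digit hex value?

0x842DDB

s_0 = ciphertext = 0xB086C2
s_1 = InvRound(s_0, k_4) = 0xC7DB7B
s_2 = InvRound(s_1, k_3) = 0x7A2FAB
s_3 = InvRound(s_2, k_2) = 0x01BE5F
s_4 = InvRound(s_3, k_1) = 0xA0071D
s_5 = InvRound(s_4, k_0) = 0x842DDB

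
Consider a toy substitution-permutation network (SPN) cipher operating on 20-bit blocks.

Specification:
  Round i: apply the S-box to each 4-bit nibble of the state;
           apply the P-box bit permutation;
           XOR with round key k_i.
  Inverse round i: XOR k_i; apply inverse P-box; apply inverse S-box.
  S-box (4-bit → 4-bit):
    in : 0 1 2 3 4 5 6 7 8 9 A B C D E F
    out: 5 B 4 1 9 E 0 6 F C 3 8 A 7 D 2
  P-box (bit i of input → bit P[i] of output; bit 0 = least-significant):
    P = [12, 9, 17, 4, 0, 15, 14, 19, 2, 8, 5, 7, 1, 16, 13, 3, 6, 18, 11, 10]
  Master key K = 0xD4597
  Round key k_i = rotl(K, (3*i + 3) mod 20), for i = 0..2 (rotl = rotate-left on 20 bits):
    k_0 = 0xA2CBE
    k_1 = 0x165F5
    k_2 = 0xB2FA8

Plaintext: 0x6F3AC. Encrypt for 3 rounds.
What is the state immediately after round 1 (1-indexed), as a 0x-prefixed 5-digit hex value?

0xBAEAB

s_0 = plaintext = 0x6F3AC
s_1 = Round(s_0, k_0) = 0xBAEAB
s_2 = Round(s_1, k_1) = 0x0E142
s_3 = Round(s_2, k_2) = 0x10667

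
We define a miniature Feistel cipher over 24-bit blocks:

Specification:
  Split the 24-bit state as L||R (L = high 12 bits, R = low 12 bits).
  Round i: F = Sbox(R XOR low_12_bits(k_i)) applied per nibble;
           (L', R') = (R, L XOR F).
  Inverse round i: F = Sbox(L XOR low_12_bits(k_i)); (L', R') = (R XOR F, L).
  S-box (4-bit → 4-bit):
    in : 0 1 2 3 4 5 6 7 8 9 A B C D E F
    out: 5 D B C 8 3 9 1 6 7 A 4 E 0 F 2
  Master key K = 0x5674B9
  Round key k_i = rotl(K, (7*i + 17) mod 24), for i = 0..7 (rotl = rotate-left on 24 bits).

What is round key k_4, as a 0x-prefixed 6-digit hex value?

0x2ACE97

K = 0x5674B9
k_0 = rotl(K, (7*0+17) mod 24) = rotl(K, 17) = 0x72ACE9
k_1 = rotl(K, (7*1+17) mod 24) = rotl(K, 0) = 0x5674B9
k_2 = rotl(K, (7*2+17) mod 24) = rotl(K, 7) = 0x3A5CAB
k_3 = rotl(K, (7*3+17) mod 24) = rotl(K, 14) = 0x2E559D
k_4 = rotl(K, (7*4+17) mod 24) = rotl(K, 21) = 0x2ACE97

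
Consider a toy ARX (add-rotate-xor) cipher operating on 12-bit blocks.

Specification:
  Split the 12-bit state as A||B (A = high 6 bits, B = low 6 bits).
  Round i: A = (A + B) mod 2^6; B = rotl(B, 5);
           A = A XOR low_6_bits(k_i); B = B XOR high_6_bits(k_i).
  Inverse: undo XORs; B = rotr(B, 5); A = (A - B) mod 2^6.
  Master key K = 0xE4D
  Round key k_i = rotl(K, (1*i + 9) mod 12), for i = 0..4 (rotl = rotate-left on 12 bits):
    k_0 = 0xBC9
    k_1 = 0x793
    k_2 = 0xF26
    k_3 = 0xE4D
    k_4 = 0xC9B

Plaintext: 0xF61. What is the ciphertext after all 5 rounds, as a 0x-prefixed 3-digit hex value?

s_0 = plaintext = 0xF61
s_1 = Round(s_0, k_0) = 0x5DF
s_2 = Round(s_1, k_1) = 0x971
s_3 = Round(s_2, k_2) = 0xC04
s_4 = Round(s_3, k_3) = 0xE7B
s_5 = Round(s_4, k_4) = 0xBCF

0xBCF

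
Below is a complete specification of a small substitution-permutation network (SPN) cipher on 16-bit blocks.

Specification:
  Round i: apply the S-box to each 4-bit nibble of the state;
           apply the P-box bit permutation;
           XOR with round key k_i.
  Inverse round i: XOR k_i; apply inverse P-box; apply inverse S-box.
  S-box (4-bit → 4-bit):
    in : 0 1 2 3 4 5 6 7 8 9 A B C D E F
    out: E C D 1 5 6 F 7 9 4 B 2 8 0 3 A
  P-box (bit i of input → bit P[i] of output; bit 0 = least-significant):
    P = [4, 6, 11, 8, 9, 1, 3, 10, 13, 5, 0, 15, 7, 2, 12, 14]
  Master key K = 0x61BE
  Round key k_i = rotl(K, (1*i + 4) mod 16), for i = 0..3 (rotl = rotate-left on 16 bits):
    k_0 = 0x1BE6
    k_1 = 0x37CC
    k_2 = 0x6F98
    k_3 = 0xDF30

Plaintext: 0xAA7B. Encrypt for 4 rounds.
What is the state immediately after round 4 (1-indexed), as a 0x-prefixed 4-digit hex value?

s_0 = plaintext = 0xAA7B
s_1 = Round(s_0, k_0) = 0xF908
s_2 = Round(s_1, k_1) = 0x72D3
s_3 = Round(s_2, k_2) = 0xDF0D
s_4 = Round(s_3, k_3) = 0x5B1A

0x5B1A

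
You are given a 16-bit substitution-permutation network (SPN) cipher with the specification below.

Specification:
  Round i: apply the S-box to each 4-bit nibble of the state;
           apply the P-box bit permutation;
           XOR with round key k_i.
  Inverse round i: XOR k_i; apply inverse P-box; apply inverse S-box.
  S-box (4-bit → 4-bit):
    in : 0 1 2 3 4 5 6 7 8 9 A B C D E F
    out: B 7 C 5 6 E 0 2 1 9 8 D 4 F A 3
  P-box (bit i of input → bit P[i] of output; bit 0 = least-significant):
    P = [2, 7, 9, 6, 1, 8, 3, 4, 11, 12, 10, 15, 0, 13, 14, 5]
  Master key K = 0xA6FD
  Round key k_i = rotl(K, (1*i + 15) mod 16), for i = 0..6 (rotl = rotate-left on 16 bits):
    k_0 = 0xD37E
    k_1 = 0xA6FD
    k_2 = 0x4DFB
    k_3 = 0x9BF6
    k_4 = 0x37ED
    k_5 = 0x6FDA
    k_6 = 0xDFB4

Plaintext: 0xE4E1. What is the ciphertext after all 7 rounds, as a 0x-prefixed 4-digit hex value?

s_0 = plaintext = 0xE4E1
s_1 = Round(s_0, k_0) = 0xE4CA
s_2 = Round(s_1, k_1) = 0x9295
s_3 = Round(s_2, k_2) = 0xCB08
s_4 = Round(s_3, k_3) = 0x56E0
s_5 = Round(s_4, k_4) = 0x5619
s_6 = Round(s_5, k_5) = 0x0EB4
s_7 = Round(s_6, k_6) = 0x6D0F

0x6D0F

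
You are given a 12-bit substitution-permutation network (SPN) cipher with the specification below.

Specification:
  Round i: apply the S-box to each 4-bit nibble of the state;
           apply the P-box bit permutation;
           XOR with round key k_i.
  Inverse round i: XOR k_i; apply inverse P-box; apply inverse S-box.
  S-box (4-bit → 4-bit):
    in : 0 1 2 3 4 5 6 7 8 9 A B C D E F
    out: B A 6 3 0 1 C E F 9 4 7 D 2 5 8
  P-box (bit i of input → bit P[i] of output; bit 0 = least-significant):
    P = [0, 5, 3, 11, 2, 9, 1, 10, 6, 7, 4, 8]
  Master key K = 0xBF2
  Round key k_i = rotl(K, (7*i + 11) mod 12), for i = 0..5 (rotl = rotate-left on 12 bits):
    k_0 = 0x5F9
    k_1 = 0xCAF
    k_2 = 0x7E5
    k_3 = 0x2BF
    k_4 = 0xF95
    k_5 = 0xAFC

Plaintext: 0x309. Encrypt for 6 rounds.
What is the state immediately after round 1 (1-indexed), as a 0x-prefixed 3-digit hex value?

0xB3C

s_0 = plaintext = 0x309
s_1 = Round(s_0, k_0) = 0xB3C
s_2 = Round(s_1, k_1) = 0x672
s_3 = Round(s_2, k_2) = 0x0DF
s_4 = Round(s_3, k_3) = 0x97F
s_5 = Round(s_4, k_4) = 0x0D7
s_6 = Round(s_5, k_5) = 0x114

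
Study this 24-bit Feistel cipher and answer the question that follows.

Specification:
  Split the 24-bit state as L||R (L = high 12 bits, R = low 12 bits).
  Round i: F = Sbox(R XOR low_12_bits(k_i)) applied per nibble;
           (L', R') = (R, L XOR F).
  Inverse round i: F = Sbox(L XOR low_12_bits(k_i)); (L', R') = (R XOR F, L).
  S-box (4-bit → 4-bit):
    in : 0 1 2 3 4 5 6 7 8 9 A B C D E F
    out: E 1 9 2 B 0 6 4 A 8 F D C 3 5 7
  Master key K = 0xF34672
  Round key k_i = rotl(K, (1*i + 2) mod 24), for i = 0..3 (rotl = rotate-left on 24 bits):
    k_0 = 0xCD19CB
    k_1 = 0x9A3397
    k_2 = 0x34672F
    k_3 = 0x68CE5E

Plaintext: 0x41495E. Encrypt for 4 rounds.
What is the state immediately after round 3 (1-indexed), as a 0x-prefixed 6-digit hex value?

s_0 = plaintext = 0x41495E
s_1 = Round(s_0, k_0) = 0x95EA94
s_2 = Round(s_1, k_1) = 0xA941BC
s_3 = Round(s_2, k_2) = 0x1BCC16
s_4 = Round(s_3, k_3) = 0xC16806

0x1BCC16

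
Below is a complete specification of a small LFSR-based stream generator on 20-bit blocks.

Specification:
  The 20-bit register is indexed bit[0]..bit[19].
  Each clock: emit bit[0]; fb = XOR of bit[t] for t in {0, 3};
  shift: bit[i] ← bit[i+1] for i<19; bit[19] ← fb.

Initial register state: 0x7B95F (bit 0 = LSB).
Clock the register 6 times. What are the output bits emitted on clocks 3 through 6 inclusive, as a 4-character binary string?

1110

reg_0 = 0x7B95F
clock 1: out=1, reg = 0x3DCAF
clock 2: out=1, reg = 0x1EE57
clock 3: out=1, reg = 0x8F72B
clock 4: out=1, reg = 0x47B95
clock 5: out=1, reg = 0xA3DCA
clock 6: out=0, reg = 0xD1EE5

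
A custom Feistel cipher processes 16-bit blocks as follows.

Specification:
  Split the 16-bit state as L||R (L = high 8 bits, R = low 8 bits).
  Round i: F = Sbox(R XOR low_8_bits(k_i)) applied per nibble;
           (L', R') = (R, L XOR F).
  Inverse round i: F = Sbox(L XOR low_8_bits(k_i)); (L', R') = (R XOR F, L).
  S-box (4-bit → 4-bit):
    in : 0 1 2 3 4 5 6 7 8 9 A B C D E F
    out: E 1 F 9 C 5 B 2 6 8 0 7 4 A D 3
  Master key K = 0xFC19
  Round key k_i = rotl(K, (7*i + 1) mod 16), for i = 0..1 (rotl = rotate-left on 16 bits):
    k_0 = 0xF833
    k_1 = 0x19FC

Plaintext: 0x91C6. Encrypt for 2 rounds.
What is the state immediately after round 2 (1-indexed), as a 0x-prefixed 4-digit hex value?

0xA490

s_0 = plaintext = 0x91C6
s_1 = Round(s_0, k_0) = 0xC6A4
s_2 = Round(s_1, k_1) = 0xA490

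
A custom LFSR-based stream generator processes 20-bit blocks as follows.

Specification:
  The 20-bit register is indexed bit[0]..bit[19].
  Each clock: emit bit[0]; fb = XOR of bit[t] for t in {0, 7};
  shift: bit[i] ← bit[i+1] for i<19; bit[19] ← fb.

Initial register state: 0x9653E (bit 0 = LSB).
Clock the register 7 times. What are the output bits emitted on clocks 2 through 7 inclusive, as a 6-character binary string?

111110

reg_0 = 0x9653E
clock 1: out=0, reg = 0x4B29F
clock 2: out=1, reg = 0x2594F
clock 3: out=1, reg = 0x92CA7
clock 4: out=1, reg = 0x49653
clock 5: out=1, reg = 0xA4B29
clock 6: out=1, reg = 0xD2594
clock 7: out=0, reg = 0xE92CA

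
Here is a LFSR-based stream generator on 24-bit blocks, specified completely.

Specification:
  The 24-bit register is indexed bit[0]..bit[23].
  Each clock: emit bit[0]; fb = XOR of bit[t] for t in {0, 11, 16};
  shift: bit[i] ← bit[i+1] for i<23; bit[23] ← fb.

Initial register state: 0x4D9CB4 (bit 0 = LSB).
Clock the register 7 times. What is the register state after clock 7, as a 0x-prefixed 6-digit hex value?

reg_0 = 0x4D9CB4
clock 1: out=0, reg = 0x26CE5A
clock 2: out=0, reg = 0x93672D
clock 3: out=1, reg = 0x49B396
clock 4: out=0, reg = 0xA4D9CB
clock 5: out=1, reg = 0x526CE5
clock 6: out=1, reg = 0x293672
clock 7: out=0, reg = 0x949B39

0x949B39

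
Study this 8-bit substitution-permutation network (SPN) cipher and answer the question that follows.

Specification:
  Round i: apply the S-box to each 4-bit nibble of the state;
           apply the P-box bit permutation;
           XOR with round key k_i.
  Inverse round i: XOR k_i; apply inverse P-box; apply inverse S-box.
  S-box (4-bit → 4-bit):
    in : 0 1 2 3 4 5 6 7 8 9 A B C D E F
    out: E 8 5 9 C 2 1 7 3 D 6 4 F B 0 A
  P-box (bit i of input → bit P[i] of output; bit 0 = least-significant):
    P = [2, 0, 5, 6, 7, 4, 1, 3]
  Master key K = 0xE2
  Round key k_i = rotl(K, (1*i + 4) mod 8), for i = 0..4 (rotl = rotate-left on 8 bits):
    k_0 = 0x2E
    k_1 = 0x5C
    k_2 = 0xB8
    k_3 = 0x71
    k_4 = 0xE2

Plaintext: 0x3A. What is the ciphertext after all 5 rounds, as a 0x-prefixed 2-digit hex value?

s_0 = plaintext = 0x3A
s_1 = Round(s_0, k_0) = 0x87
s_2 = Round(s_1, k_1) = 0xE9
s_3 = Round(s_2, k_2) = 0xDC
s_4 = Round(s_3, k_3) = 0x8C
s_5 = Round(s_4, k_4) = 0x17

0x17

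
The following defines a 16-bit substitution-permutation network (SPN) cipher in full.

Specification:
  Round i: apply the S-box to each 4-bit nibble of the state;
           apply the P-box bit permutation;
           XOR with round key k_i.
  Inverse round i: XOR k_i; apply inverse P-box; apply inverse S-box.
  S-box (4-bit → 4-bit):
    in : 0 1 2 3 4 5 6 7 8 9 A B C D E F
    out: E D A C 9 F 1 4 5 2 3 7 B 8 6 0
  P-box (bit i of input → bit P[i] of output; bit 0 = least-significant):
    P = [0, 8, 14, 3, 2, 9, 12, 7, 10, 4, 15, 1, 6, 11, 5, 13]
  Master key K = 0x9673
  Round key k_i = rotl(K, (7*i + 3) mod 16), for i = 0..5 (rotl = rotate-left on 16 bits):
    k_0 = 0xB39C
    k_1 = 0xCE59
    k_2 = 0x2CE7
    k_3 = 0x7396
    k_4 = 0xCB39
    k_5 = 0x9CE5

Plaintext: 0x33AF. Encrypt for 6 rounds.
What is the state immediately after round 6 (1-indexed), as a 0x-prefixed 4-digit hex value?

s_0 = plaintext = 0x33AF
s_1 = Round(s_0, k_0) = 0x11BA
s_2 = Round(s_1, k_1) = 0x793E
s_3 = Round(s_2, k_2) = 0x7D57
s_4 = Round(s_3, k_3) = 0x2130
s_5 = Round(s_4, k_4) = 0x36B3
s_6 = Round(s_5, k_5) = 0xEAC9

0xEAC9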